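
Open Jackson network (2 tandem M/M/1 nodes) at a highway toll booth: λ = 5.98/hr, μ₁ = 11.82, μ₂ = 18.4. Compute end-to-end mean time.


Each node sees arrival rate λ = 5.98/hr (tandem ⇒ throughput preserved).
W₁ = 1/(μ₁−λ) = 1/(11.82−5.98) = 0.17123 hr
W₂ = 1/(μ₂−λ) = 1/(18.4−5.98) = 0.08052 hr
W_total = W₁ + W₂ = 0.17123 + 0.08052 = 0.25175 hr

Final: 0.25175 hr


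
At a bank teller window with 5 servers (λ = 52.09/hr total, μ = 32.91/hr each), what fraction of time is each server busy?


ρ = λ/(cμ) = 52.09/(5·32.91) = 52.09/164.55 = 0.3166

Final: 0.3166


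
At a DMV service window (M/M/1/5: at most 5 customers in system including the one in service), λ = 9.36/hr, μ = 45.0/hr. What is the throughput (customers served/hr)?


ρ = 0.2080; P_K = (1−ρ)ρ^5/(1−ρ^6) = 0.0003084
λ_eff = λ(1 − P_K) = 9.36·(1 − 0.0003084) = 9.36·0.999692 = 9.3571 /hr

Final: 9.3571 /hr


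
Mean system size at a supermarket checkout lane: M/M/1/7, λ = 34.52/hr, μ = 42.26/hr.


ρ = 34.52/42.26 = 0.8168
L = ρ[1 − (K+1)ρ^K + Kρ^(K+1)] / [(1−ρ)(1−ρ^(K+1))]
Numerator: 0.8168·(1 − 8·0.242655 + 7·0.198212) = 0.364515
Denominator: (0.1832)·(0.801788) = 0.146849
L = 0.364515/0.146849 = 2.4822

Final: 2.4822


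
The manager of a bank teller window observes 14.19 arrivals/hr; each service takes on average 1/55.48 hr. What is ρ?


ρ = λ/μ = 14.19/55.48 = 0.2558

Final: 0.2558


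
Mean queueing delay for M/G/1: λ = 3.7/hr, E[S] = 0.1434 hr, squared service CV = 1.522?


ρ = λ·E[S] = 3.7·0.1434 = 0.5306
E[S²] = E[S]²(1+C_s²) = 0.1434²·(1+1.522) = 0.051861
Wq = λ·E[S²]/(2(1−ρ)) = 3.7·0.051861/(2·0.4694) = 0.20439 hr

Final: 0.20439 hr


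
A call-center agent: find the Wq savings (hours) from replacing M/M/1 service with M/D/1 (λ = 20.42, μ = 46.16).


ρ = 20.42/46.16 = 0.4424
Wq(M/M/1) = ρ/(μ−λ) = 0.4424/25.74 = 0.01719 hr
Wq(M/D/1) = ρ/(2(μ−λ)) = 0.008593 hr
Savings = 0.01719 − 0.008593 = 0.008593 hr

Final: 0.008593 hr


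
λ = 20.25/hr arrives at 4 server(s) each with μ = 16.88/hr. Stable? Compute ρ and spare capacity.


Total capacity cμ = 4·16.88 = 67.52/hr
ρ = λ/(cμ) = 20.25/67.52 = 0.2999
Stable ⇔ ρ < 1: YES
Spare capacity = cμ − λ = 67.52 − 20.25 = 47.27/hr

Final: ρ = 0.2999; stable; margin = 47.27/hr


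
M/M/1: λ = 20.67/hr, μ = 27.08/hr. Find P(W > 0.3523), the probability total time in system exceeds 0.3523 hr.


W ~ Exponential(μ−λ) for M/M/1.
μ − λ = 27.08 − 20.67 = 6.4100
P(W > t) = e^{−(μ−λ)t} = e^{−2.2582} = 0.104534

Final: 0.104534


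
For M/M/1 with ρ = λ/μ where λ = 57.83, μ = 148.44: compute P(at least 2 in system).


ρ = 57.83/148.44 = 0.3896
P(N ≥ n) = ρ^n = 0.3896^2 = 0.151776

Final: 0.151776


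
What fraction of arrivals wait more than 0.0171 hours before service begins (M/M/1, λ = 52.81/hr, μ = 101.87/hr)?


ρ = 52.81/101.87 = 0.5184
P(Wq > t) = ρ·e^{−(μ−λ)t} = 0.5184·e^{−0.8389}
= 0.5184·0.432174 = 0.224042

Final: 0.224042


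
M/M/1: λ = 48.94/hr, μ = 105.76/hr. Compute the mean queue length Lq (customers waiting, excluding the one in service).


ρ = 48.94/105.76 = 0.4627
Lq = ρ²/(1−ρ) = 0.2141/0.5373 = 0.3986

Final: 0.3986


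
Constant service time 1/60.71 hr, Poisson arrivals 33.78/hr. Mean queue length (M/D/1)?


ρ = 33.78/60.71 = 0.5564
M/D/1: Lq = ρ²/(2(1−ρ)) = 0.3096/(2·0.4436) = 0.34897

Final: 0.34897


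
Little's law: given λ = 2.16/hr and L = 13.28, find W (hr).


W = L/λ = 13.28/2.16 = 6.1481 hr

Final: 6.1481 hr


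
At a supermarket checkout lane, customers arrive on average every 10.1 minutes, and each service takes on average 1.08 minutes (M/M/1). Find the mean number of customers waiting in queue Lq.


λ = 60/10.1 = 5.9406 /hr
μ = 60/1.08 = 55.5556 /hr
ρ = λ/μ = 5.9406/55.5556 = 0.1069
Lq = ρ²/(1−ρ) = 0.01143/0.8931 = 0.01280

Final: 0.01280


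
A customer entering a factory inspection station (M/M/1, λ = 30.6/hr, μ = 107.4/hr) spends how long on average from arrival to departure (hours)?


W = 1/(μ−λ) = 1/(107.4 − 30.6) = 1/76.80 = 0.01302 hr

Final: 0.01302 hr


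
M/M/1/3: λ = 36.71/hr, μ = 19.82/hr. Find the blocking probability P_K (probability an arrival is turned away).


ρ = λ/μ = 36.71/19.82 = 1.8522
P_K = (1−ρ)ρ^K/(1−ρ^(K+1)) = (-0.8522·6.353927)/(1 − 11.768549)
= -5.414623/-10.768549 = 0.502818

Final: 0.502818


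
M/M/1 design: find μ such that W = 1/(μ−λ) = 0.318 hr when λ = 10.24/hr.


W = 1/(μ−λ) ⇒ μ − λ = 1/W = 1/0.318 = 3.1447
μ = λ + 1/W = 10.24 + 3.1447 = 13.3847 per hr

Final: 13.3847 /hr


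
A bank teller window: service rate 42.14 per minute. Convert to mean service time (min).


Mean service time = 1/μ = 1/42.14 minute = 0.02373 minute
In minutes: 0.02373 × 1 = 0.02373 min

Final: 0.02373 min


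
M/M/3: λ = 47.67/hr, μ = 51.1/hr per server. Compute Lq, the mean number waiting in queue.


a = λ/μ = 0.9329; ρ = a/3 = 0.3110
P₀ = 0.389958
Lq = P₀·a^c·ρ / (c!·(1−ρ)²) = 0.389958·0.81184·0.3110/(6·0.47478)
= 0.03456

Final: 0.03456


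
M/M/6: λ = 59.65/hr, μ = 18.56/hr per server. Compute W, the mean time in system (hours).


a = 3.2139; ρ = 0.5357; P₀ = 0.039200
Lq = P₀·a^c·ρ/(c!(1−ρ)²) = 0.14905
Wq = Lq/λ = 0.14905/59.65 = 0.002499 hr
W = Wq + 1/μ = 0.002499 + 0.05388 = 0.05638 hr

Final: 0.05638 hr


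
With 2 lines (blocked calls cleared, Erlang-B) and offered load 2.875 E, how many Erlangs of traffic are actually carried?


B(2,2.875) = 0.516098 (Erlang-B)
Carried load = a(1 − B) = 2.875·(1 − 0.516098) = 2.875·0.483902 = 1.3912 E

Final: 1.3912 Erlangs


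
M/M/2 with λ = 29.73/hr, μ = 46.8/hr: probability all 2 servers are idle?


a = λ/μ = 29.73/46.8 = 0.6353; ρ = a/c = 0.3176
Σ_{k=0}^{1} a^k/k! (terms k=0..1) = 1.00000 + 0.63526 = 1.63526
Tail: a^2/(2!(1−ρ)) = 0.40355/(2·0.6824) = 0.29570
P₀ = 1/(1.63526 + 0.29570) = 1/1.93095 = 0.517879

Final: 0.517879


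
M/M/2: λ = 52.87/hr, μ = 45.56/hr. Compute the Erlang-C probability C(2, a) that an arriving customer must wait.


a = λ/μ = 1.1604; ρ = a/2 = 0.5802
P₀ = 0.265643 (from M/M/c formula)
C(c,a) = [a^c/(c!(1−ρ))]·P₀ = [1.34664/(2·0.4198)]·0.265643
= 1.60400·0.265643 = 0.426091

Final: 0.426091


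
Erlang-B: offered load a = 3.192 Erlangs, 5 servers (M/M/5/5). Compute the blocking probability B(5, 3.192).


B(c,a) = (a^c/c!) / Σ_{k=0}^{c} a^k/k!
a^5/5! = 2.761424
Σ terms (k=0..5): 1.00000 + 3.19200 + 5.09443 + 5.42048 + 4.32554 + 2.76142 = 21.793872
B = 2.761424/21.793872 = 0.126706

Final: 0.126706


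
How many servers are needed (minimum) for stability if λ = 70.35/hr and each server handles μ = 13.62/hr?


Stability requires cμ > λ ⇔ c > λ/μ.
λ/μ = 70.35/13.62 = 5.1652
Minimum integer c = ⌊5.1652⌋ + 1 = 6
Check: 6·13.62 = 81.72 > 70.35, while 5·13.62 = 68.10 ≤ 70.35

Final: 6 servers


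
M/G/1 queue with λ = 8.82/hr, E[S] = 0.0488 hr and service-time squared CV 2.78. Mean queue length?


ρ = λ·E[S] = 8.82·0.0488 = 0.4304
Lq = ρ²(1+C_s²)/(2(1−ρ)) = 0.1853·(1+2.78)/(2·0.5696)
= 0.1853·3.7800/1.1392 = 0.61472

Final: 0.61472


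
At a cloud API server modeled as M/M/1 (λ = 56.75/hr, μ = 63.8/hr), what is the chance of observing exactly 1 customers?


ρ = 56.75/63.8 = 0.8895
P_n = (1−ρ)·ρ^n = (1 − 0.8895)·0.8895^1 = 0.1105·0.889498 = 0.098291

Final: 0.098291


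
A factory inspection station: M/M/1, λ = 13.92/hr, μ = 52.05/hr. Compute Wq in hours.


ρ = 13.92/52.05 = 0.2674
Wq = ρ/(μ−λ) = 0.2674/(52.05 − 13.92) = 0.2674/38.13 = 0.007014 hr

Final: 0.007014 hr


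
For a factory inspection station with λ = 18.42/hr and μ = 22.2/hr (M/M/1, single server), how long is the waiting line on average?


ρ = 18.42/22.2 = 0.8297
Lq = ρ²/(1−ρ) = 0.6885/0.1703 = 4.0433

Final: 4.0433


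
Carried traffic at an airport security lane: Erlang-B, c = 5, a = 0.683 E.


B(5,0.683) = 0.0006257 (Erlang-B)
Carried load = a(1 − B) = 0.683·(1 − 0.0006257) = 0.683·0.999374 = 0.6826 E

Final: 0.6826 Erlangs


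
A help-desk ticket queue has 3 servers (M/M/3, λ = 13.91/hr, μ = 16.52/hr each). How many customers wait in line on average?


a = λ/μ = 0.8420; ρ = a/3 = 0.2807
P₀ = 0.428299
Lq = P₀·a^c·ρ / (c!·(1−ρ)²) = 0.428299·0.59697·0.2807/(6·0.51744)
= 0.02311

Final: 0.02311


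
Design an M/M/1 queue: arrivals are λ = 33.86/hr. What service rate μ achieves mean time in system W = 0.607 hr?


W = 1/(μ−λ) ⇒ μ − λ = 1/W = 1/0.607 = 1.6474
μ = λ + 1/W = 33.86 + 1.6474 = 35.5074 per hr

Final: 35.5074 /hr


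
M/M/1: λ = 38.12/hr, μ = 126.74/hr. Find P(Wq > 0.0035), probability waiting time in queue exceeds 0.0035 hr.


ρ = 38.12/126.74 = 0.3008
P(Wq > t) = ρ·e^{−(μ−λ)t} = 0.3008·e^{−0.3102}
= 0.3008·0.733322 = 0.220564

Final: 0.220564


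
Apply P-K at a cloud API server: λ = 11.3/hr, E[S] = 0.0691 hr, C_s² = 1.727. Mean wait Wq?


ρ = λ·E[S] = 11.3·0.0691 = 0.7808
E[S²] = E[S]²(1+C_s²) = 0.0691²·(1+1.727) = 0.013021
Wq = λ·E[S²]/(2(1−ρ)) = 11.3·0.013021/(2·0.2192) = 0.33567 hr

Final: 0.33567 hr


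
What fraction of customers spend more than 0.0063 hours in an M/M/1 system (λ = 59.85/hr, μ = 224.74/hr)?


W ~ Exponential(μ−λ) for M/M/1.
μ − λ = 224.74 − 59.85 = 164.8900
P(W > t) = e^{−(μ−λ)t} = e^{−1.0388} = 0.353877

Final: 0.353877


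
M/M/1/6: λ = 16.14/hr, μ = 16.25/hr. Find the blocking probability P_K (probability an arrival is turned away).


ρ = λ/μ = 16.14/16.25 = 0.9932
P_K = (1−ρ)ρ^K/(1−ρ^(K+1)) = (0.006769·0.960066)/(1 − 0.953567)
= 0.006499/0.046433 = 0.139963

Final: 0.139963


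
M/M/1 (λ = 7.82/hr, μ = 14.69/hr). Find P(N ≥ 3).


ρ = 7.82/14.69 = 0.5323
P(N ≥ n) = ρ^n = 0.5323^3 = 0.150853

Final: 0.150853


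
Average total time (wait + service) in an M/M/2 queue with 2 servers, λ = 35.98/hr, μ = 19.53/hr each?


a = 1.8423; ρ = 0.9211; P₀ = 0.041045
Lq = P₀·a^c·ρ/(c!(1−ρ)²) = 10.31900
Wq = Lq/λ = 10.31900/35.98 = 0.28680 hr
W = Wq + 1/μ = 0.28680 + 0.05120 = 0.33800 hr

Final: 0.33800 hr


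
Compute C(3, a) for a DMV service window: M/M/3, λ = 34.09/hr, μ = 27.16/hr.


a = λ/μ = 1.2552; ρ = a/3 = 0.4184
P₀ = 0.277047 (from M/M/c formula)
C(c,a) = [a^c/(c!(1−ρ))]·P₀ = [1.97739/(6·0.5816)]·0.277047
= 0.56664·0.277047 = 0.156985

Final: 0.156985


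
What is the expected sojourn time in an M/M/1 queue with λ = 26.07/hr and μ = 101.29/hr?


W = 1/(μ−λ) = 1/(101.29 − 26.07) = 1/75.22 = 0.01329 hr

Final: 0.01329 hr


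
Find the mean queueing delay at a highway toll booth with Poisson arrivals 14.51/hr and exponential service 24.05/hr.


ρ = 14.51/24.05 = 0.6033
Wq = ρ/(μ−λ) = 0.6033/(24.05 − 14.51) = 0.6033/9.54 = 0.06324 hr

Final: 0.06324 hr


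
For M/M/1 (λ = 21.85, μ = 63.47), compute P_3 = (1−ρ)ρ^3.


ρ = 21.85/63.47 = 0.3443
P_n = (1−ρ)·ρ^n = (1 − 0.3443)·0.3443^3 = 0.6557·0.040799 = 0.026754

Final: 0.026754


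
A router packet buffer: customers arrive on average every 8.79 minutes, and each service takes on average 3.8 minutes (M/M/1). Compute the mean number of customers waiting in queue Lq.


λ = 60/8.79 = 6.8259 /hr
μ = 60/3.8 = 15.7895 /hr
ρ = λ/μ = 6.8259/15.7895 = 0.4323
Lq = ρ²/(1−ρ) = 0.1869/0.5677 = 0.3292

Final: 0.3292


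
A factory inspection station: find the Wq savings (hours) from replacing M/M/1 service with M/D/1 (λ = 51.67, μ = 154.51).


ρ = 51.67/154.51 = 0.3344
Wq(M/M/1) = ρ/(μ−λ) = 0.3344/102.84 = 0.003252 hr
Wq(M/D/1) = ρ/(2(μ−λ)) = 0.001626 hr
Savings = 0.003252 − 0.001626 = 0.001626 hr

Final: 0.001626 hr


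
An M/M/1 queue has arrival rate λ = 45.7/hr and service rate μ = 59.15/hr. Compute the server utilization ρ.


ρ = λ/μ = 45.7/59.15 = 0.7726

Final: 0.7726


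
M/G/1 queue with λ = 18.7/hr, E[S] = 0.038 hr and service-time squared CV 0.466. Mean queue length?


ρ = λ·E[S] = 18.7·0.038 = 0.7106
Lq = ρ²(1+C_s²)/(2(1−ρ)) = 0.5050·(1+0.466)/(2·0.2894)
= 0.5050·1.4660/0.5788 = 1.27896

Final: 1.27896


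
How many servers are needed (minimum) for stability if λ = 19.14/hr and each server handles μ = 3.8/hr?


Stability requires cμ > λ ⇔ c > λ/μ.
λ/μ = 19.14/3.8 = 5.0368
Minimum integer c = ⌊5.0368⌋ + 1 = 6
Check: 6·3.8 = 22.80 > 19.14, while 5·3.8 = 19.00 ≤ 19.14

Final: 6 servers


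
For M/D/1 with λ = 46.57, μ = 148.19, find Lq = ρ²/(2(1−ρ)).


ρ = 46.57/148.19 = 0.3143
M/D/1: Lq = ρ²/(2(1−ρ)) = 0.09876/(2·0.6857) = 0.07201

Final: 0.07201


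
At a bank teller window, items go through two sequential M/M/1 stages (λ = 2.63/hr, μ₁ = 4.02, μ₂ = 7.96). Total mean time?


Each node sees arrival rate λ = 2.63/hr (tandem ⇒ throughput preserved).
W₁ = 1/(μ₁−λ) = 1/(4.02−2.63) = 0.71942 hr
W₂ = 1/(μ₂−λ) = 1/(7.96−2.63) = 0.18762 hr
W_total = W₁ + W₂ = 0.71942 + 0.18762 = 0.90704 hr

Final: 0.90704 hr


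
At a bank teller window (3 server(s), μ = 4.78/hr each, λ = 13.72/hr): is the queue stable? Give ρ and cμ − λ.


Total capacity cμ = 3·4.78 = 14.34/hr
ρ = λ/(cμ) = 13.72/14.34 = 0.9568
Stable ⇔ ρ < 1: YES
Spare capacity = cμ − λ = 14.34 − 13.72 = 0.62/hr

Final: ρ = 0.9568; stable; margin = 0.62/hr


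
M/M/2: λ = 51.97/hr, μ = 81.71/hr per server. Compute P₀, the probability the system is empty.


a = λ/μ = 51.97/81.71 = 0.6360; ρ = a/c = 0.3180
Σ_{k=0}^{1} a^k/k! (terms k=0..1) = 1.00000 + 0.63603 = 1.63603
Tail: a^2/(2!(1−ρ)) = 0.40453/(2·0.6820) = 0.29659
P₀ = 1/(1.63603 + 0.29659) = 1/1.93262 = 0.517433

Final: 0.517433


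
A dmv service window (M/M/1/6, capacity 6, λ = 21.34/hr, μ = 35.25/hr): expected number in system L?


ρ = 21.34/35.25 = 0.6054
L = ρ[1 − (K+1)ρ^K + Kρ^(K+1)] / [(1−ρ)(1−ρ^(K+1))]
Numerator: 0.6054·(1 − 7·0.049228 + 6·0.029802) = 0.505027
Denominator: (0.3946)·(0.970198) = 0.382850
L = 0.505027/0.382850 = 1.3191

Final: 1.3191


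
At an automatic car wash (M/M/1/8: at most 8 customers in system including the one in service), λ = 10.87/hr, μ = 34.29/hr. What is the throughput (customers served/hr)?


ρ = 0.3170; P_K = (1−ρ)ρ^8/(1−ρ^9) = 0.00006965
λ_eff = λ(1 − P_K) = 10.87·(1 − 0.00006965) = 10.87·0.999930 = 10.8692 /hr

Final: 10.8692 /hr


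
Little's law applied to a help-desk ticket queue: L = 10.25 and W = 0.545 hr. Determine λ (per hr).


λ = L/W = 10.25/0.545 = 18.8073 /hr

Final: 18.8073 /hr


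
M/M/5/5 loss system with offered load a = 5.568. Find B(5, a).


B(c,a) = (a^c/c!) / Σ_{k=0}^{c} a^k/k!
a^5/5! = 44.597949
Σ terms (k=0..5): 1.00000 + 5.56800 + 15.50131 + 28.77044 + 40.04845 + 44.59795 = 135.486142
B = 44.597949/135.486142 = 0.329170

Final: 0.329170


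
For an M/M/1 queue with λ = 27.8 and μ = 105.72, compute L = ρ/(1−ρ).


ρ = λ/μ = 27.8/105.72 = 0.2630
L = ρ/(1−ρ) = 0.2630/(1 − 0.2630) = 0.2630/0.7370 = 0.3568

Final: 0.3568


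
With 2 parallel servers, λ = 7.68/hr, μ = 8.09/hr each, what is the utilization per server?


ρ = λ/(cμ) = 7.68/(2·8.09) = 7.68/16.18 = 0.4747

Final: 0.4747


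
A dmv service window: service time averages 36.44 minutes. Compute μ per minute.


μ = 1/(service time) in consistent units.
1 minute = 1 min, so μ = 1/36.44 = 0.02744 per minute

Final: 0.02744 /min


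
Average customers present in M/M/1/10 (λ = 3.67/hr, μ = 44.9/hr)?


ρ = 3.67/44.9 = 0.08174
L = ρ[1 − (K+1)ρ^K + Kρ^(K+1)] / [(1−ρ)(1−ρ^(K+1))]
Numerator: 0.08174·(1 − 11·1.331e-11 + 10·1.088e-12) = 0.081737
Denominator: (0.9183)·(1.000000) = 0.918263
L = 0.081737/0.918263 = 0.08901

Final: 0.08901


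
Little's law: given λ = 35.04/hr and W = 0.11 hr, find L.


L = λW = 35.04·0.11 = 3.8544

Final: 3.8544


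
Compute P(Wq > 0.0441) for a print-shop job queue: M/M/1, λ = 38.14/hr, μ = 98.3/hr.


ρ = 38.14/98.3 = 0.3880
P(Wq > t) = ρ·e^{−(μ−λ)t} = 0.3880·e^{−2.6531}
= 0.3880·0.070436 = 0.027329

Final: 0.027329


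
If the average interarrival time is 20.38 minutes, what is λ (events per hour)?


λ = 1/(interarrival time) in consistent units.
1 hour = 60 min, so λ = 60/20.38 = 2.9441 per hour

Final: 2.9441 /hr


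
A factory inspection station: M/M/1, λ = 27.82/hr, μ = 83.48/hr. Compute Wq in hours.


ρ = 27.82/83.48 = 0.3333
Wq = ρ/(μ−λ) = 0.3333/(83.48 − 27.82) = 0.3333/55.66 = 0.005987 hr

Final: 0.005987 hr


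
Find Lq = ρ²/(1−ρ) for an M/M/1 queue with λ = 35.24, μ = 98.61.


ρ = 35.24/98.61 = 0.3574
Lq = ρ²/(1−ρ) = 0.1277/0.6426 = 0.1987

Final: 0.1987


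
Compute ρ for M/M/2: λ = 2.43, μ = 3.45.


ρ = λ/(cμ) = 2.43/(2·3.45) = 2.43/6.90 = 0.3522

Final: 0.3522


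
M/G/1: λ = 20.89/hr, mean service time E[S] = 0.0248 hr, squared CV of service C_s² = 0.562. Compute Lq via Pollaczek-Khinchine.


ρ = λ·E[S] = 20.89·0.0248 = 0.5181
Lq = ρ²(1+C_s²)/(2(1−ρ)) = 0.2684·(1+0.562)/(2·0.4819)
= 0.2684·1.5620/0.9639 = 0.43496

Final: 0.43496


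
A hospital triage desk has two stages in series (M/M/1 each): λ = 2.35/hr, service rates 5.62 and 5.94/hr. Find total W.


Each node sees arrival rate λ = 2.35/hr (tandem ⇒ throughput preserved).
W₁ = 1/(μ₁−λ) = 1/(5.62−2.35) = 0.30581 hr
W₂ = 1/(μ₂−λ) = 1/(5.94−2.35) = 0.27855 hr
W_total = W₁ + W₂ = 0.30581 + 0.27855 = 0.58436 hr

Final: 0.58436 hr


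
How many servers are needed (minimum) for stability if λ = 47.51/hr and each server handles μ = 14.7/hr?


Stability requires cμ > λ ⇔ c > λ/μ.
λ/μ = 47.51/14.7 = 3.2320
Minimum integer c = ⌊3.2320⌋ + 1 = 4
Check: 4·14.7 = 58.80 > 47.51, while 3·14.7 = 44.10 ≤ 47.51

Final: 4 servers


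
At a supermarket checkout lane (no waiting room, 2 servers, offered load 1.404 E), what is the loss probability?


B(c,a) = (a^c/c!) / Σ_{k=0}^{c} a^k/k!
a^2/2! = 0.985608
Σ terms (k=0..2): 1.00000 + 1.40400 + 0.98561 = 3.389608
B = 0.985608/3.389608 = 0.290773

Final: 0.290773


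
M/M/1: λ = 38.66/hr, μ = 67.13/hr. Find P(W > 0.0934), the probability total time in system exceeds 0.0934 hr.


W ~ Exponential(μ−λ) for M/M/1.
μ − λ = 67.13 − 38.66 = 28.4700
P(W > t) = e^{−(μ−λ)t} = e^{−2.6591} = 0.070011

Final: 0.070011


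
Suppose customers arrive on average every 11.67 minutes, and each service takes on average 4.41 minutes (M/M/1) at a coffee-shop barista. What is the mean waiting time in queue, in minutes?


λ = 60/11.67 = 5.1414 /hr
μ = 60/4.41 = 13.6054 /hr
ρ = λ/μ = 5.1414/13.6054 = 0.3779
Wq = ρ/(μ−λ) = 0.3779/(13.6054−5.1414) = 0.04465 hr
In minutes: 0.04465·60 = 2.679 min

Final: 2.679 min


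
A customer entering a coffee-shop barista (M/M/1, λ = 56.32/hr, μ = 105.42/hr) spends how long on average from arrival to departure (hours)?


W = 1/(μ−λ) = 1/(105.42 − 56.32) = 1/49.10 = 0.02037 hr

Final: 0.02037 hr


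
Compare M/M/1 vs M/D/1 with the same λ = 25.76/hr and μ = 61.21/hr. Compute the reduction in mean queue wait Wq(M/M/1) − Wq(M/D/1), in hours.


ρ = 25.76/61.21 = 0.4208
Wq(M/M/1) = ρ/(μ−λ) = 0.4208/35.45 = 0.01187 hr
Wq(M/D/1) = ρ/(2(μ−λ)) = 0.005936 hr
Savings = 0.01187 − 0.005936 = 0.005936 hr

Final: 0.005936 hr


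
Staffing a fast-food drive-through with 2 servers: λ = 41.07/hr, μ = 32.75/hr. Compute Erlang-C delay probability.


a = λ/μ = 1.2540; ρ = a/2 = 0.6270
P₀ = 0.229239 (from M/M/c formula)
C(c,a) = [a^c/(c!(1−ρ))]·P₀ = [1.57263/(2·0.3730)]·0.229239
= 2.10821·0.229239 = 0.483285

Final: 0.483285


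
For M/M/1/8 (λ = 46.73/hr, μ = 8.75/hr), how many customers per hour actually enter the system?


ρ = 5.3406; P_K = (1−ρ)ρ^8/(1−ρ^9) = 0.812754
λ_eff = λ(1 − P_K) = 46.73·(1 − 0.812754) = 46.73·0.187246 = 8.7500 /hr

Final: 8.7500 /hr


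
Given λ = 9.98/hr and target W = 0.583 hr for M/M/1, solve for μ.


W = 1/(μ−λ) ⇒ μ − λ = 1/W = 1/0.583 = 1.7153
μ = λ + 1/W = 9.98 + 1.7153 = 11.6953 per hr

Final: 11.6953 /hr


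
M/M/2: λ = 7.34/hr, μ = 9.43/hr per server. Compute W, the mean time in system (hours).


a = 0.7784; ρ = 0.3892; P₀ = 0.439695
Lq = P₀·a^c·ρ/(c!(1−ρ)²) = 0.13894
Wq = Lq/λ = 0.13894/7.34 = 0.01893 hr
W = Wq + 1/μ = 0.01893 + 0.10604 = 0.12497 hr

Final: 0.12497 hr


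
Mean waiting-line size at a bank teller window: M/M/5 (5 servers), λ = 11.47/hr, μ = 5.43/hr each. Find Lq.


a = λ/μ = 2.1123; ρ = a/5 = 0.4225
P₀ = 0.119752
Lq = P₀·a^c·ρ / (c!·(1−ρ)²) = 0.119752·42.05503·0.4225/(120·0.33354)
= 0.05316

Final: 0.05316


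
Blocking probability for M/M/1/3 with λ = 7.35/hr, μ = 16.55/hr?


ρ = λ/μ = 7.35/16.55 = 0.4441
P_K = (1−ρ)ρ^K/(1−ρ^(K+1)) = (0.5559·0.087593)/(1 − 0.038901)
= 0.048692/0.961099 = 0.050663

Final: 0.050663


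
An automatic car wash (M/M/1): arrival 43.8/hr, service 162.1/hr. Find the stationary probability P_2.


ρ = 43.8/162.1 = 0.2702
P_n = (1−ρ)·ρ^n = (1 − 0.2702)·0.2702^2 = 0.7298·0.073010 = 0.053282

Final: 0.053282


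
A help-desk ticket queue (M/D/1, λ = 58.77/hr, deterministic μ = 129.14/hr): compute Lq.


ρ = 58.77/129.14 = 0.4551
M/D/1: Lq = ρ²/(2(1−ρ)) = 0.2071/(2·0.5449) = 0.19003

Final: 0.19003


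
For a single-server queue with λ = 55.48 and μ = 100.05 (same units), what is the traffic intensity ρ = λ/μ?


ρ = λ/μ = 55.48/100.05 = 0.5545

Final: 0.5545


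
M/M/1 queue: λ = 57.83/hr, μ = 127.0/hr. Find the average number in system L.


ρ = λ/μ = 57.83/127.0 = 0.4554
L = ρ/(1−ρ) = 0.4554/(1 − 0.4554) = 0.4554/0.5446 = 0.8361

Final: 0.8361


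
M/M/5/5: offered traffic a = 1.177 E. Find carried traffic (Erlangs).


B(5,1.177) = 0.005809 (Erlang-B)
Carried load = a(1 − B) = 1.177·(1 − 0.005809) = 1.177·0.994191 = 1.1702 E

Final: 1.1702 Erlangs


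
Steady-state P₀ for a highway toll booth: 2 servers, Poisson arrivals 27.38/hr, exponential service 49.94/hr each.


a = λ/μ = 27.38/49.94 = 0.5483; ρ = a/c = 0.2741
Σ_{k=0}^{1} a^k/k! (terms k=0..1) = 1.00000 + 0.54826 = 1.54826
Tail: a^2/(2!(1−ρ)) = 0.30059/(2·0.7259) = 0.20705
P₀ = 1/(1.54826 + 0.20705) = 1/1.75531 = 0.569700

Final: 0.569700


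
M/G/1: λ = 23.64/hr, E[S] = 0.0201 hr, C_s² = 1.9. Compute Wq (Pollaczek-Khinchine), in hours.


ρ = λ·E[S] = 23.64·0.0201 = 0.4752
E[S²] = E[S]²(1+C_s²) = 0.0201²·(1+1.9) = 0.001172
Wq = λ·E[S²]/(2(1−ρ)) = 23.64·0.001172/(2·0.5248) = 0.02639 hr

Final: 0.02639 hr


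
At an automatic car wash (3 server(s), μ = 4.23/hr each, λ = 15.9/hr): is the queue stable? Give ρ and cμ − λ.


Total capacity cμ = 3·4.23 = 12.69/hr
ρ = λ/(cμ) = 15.9/12.69 = 1.2530
Stable ⇔ ρ < 1: NO
Spare capacity = cμ − λ = 12.69 − 15.9 = -3.21/hr

Final: ρ = 1.2530; unstable; margin = -3.21/hr


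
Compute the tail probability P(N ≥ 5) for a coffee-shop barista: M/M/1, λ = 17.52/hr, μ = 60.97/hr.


ρ = 17.52/60.97 = 0.2874
P(N ≥ n) = ρ^n = 0.2874^5 = 0.001959

Final: 0.001959


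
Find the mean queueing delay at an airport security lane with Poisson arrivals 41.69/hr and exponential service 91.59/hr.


ρ = 41.69/91.59 = 0.4552
Wq = ρ/(μ−λ) = 0.4552/(91.59 − 41.69) = 0.4552/49.90 = 0.009122 hr

Final: 0.009122 hr


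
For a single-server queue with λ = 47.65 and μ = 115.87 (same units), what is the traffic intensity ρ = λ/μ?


ρ = λ/μ = 47.65/115.87 = 0.4112

Final: 0.4112


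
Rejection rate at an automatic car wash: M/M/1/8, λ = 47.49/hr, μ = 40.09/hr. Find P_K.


ρ = λ/μ = 47.49/40.09 = 1.1846
P_K = (1−ρ)ρ^K/(1−ρ^(K+1)) = (-0.1846·3.877296)/(1 − 4.592985)
= -0.715689/-3.592985 = 0.199191

Final: 0.199191


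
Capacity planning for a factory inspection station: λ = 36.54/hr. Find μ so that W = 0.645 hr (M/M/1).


W = 1/(μ−λ) ⇒ μ − λ = 1/W = 1/0.645 = 1.5504
μ = λ + 1/W = 36.54 + 1.5504 = 38.0904 per hr

Final: 38.0904 /hr


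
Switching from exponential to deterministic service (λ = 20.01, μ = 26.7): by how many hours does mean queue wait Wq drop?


ρ = 20.01/26.7 = 0.7494
Wq(M/M/1) = ρ/(μ−λ) = 0.7494/6.69 = 0.11202 hr
Wq(M/D/1) = ρ/(2(μ−λ)) = 0.05601 hr
Savings = 0.11202 − 0.05601 = 0.05601 hr

Final: 0.05601 hr


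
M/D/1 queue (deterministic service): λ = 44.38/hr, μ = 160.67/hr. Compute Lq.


ρ = 44.38/160.67 = 0.2762
M/D/1: Lq = ρ²/(2(1−ρ)) = 0.07630/(2·0.7238) = 0.05271

Final: 0.05271


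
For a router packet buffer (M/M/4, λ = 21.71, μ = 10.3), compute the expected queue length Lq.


a = λ/μ = 2.1078; ρ = a/4 = 0.5269
P₀ = 0.115898
Lq = P₀·a^c·ρ / (c!·(1−ρ)²) = 0.115898·19.73742·0.5269/(24·0.22378)
= 0.22443

Final: 0.22443


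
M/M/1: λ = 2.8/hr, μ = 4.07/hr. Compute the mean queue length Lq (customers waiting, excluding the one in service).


ρ = 2.8/4.07 = 0.6880
Lq = ρ²/(1−ρ) = 0.4733/0.3120 = 1.5168

Final: 1.5168


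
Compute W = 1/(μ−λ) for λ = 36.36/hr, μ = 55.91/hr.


W = 1/(μ−λ) = 1/(55.91 − 36.36) = 1/19.55 = 0.05115 hr

Final: 0.05115 hr


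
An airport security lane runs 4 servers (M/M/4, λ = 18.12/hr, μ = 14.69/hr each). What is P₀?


a = λ/μ = 18.12/14.69 = 1.2335; ρ = a/c = 0.3084
Σ_{k=0}^{3} a^k/k! (terms k=0..3) = 1.00000 + 1.23349 + 0.76075 + 0.31279 = 3.30704
Tail: a^4/(4!(1−ρ)) = 2.31497/(24·0.6916) = 0.13946
P₀ = 1/(3.30704 + 0.13946) = 1/3.44650 = 0.290149

Final: 0.290149


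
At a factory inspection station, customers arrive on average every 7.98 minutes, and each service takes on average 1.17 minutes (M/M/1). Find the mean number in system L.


λ = 60/7.98 = 7.5188 /hr
μ = 60/1.17 = 51.2821 /hr
ρ = λ/μ = 7.5188/51.2821 = 0.1466
L = ρ/(1−ρ) = 0.1466/0.8534 = 0.1718

Final: 0.1718


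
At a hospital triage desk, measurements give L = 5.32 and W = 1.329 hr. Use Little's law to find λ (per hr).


λ = L/W = 5.32/1.329 = 4.0030 /hr

Final: 4.0030 /hr


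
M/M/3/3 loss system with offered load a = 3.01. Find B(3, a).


B(c,a) = (a^c/c!) / Σ_{k=0}^{c} a^k/k!
a^3/3! = 4.545150
Σ terms (k=0..3): 1.00000 + 3.01000 + 4.53005 + 4.54515 = 13.085200
B = 4.545150/13.085200 = 0.347350

Final: 0.347350


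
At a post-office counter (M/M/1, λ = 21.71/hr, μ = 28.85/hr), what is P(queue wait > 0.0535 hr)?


ρ = 21.71/28.85 = 0.7525
P(Wq > t) = ρ·e^{−(μ−λ)t} = 0.7525·e^{−0.3820}
= 0.7525·0.682502 = 0.513592

Final: 0.513592


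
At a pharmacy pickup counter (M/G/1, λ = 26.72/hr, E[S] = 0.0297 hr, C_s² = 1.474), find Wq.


ρ = λ·E[S] = 26.72·0.0297 = 0.7936
E[S²] = E[S]²(1+C_s²) = 0.0297²·(1+1.474) = 0.002182
Wq = λ·E[S²]/(2(1−ρ)) = 26.72·0.002182/(2·0.2064) = 0.14125 hr

Final: 0.14125 hr


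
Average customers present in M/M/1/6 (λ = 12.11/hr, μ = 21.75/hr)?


ρ = 12.11/21.75 = 0.5568
L = ρ[1 − (K+1)ρ^K + Kρ^(K+1)] / [(1−ρ)(1−ρ^(K+1))]
Numerator: 0.5568·(1 − 7·0.029793 + 6·0.016588) = 0.496081
Denominator: (0.4432)·(0.983412) = 0.435866
L = 0.496081/0.435866 = 1.1381

Final: 1.1381


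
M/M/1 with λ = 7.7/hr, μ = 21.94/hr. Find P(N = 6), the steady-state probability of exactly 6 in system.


ρ = 7.7/21.94 = 0.3510
P_n = (1−ρ)·ρ^n = (1 − 0.3510)·0.3510^6 = 0.6490·0.001869 = 0.001213

Final: 0.001213


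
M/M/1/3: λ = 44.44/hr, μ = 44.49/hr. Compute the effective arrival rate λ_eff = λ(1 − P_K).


ρ = 0.9989; P_K = (1−ρ)ρ^3/(1−ρ^4) = 0.249578
λ_eff = λ(1 − P_K) = 44.44·(1 − 0.249578) = 44.44·0.750422 = 33.3487 /hr

Final: 33.3487 /hr


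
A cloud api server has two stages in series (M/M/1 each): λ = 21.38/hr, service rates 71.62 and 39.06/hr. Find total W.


Each node sees arrival rate λ = 21.38/hr (tandem ⇒ throughput preserved).
W₁ = 1/(μ₁−λ) = 1/(71.62−21.38) = 0.01990 hr
W₂ = 1/(μ₂−λ) = 1/(39.06−21.38) = 0.05656 hr
W_total = W₁ + W₂ = 0.01990 + 0.05656 = 0.07647 hr

Final: 0.07647 hr


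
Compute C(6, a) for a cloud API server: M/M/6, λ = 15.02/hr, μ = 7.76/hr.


a = λ/μ = 1.9356; ρ = a/6 = 0.3226
P₀ = 0.144168 (from M/M/c formula)
C(c,a) = [a^c/(c!(1−ρ))]·P₀ = [52.58347/(720·0.6774)]·0.144168
= 0.10781·0.144168 = 0.015543

Final: 0.015543


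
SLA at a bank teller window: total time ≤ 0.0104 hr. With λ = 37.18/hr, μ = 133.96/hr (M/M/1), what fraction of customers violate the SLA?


W ~ Exponential(μ−λ) for M/M/1.
μ − λ = 133.96 − 37.18 = 96.7800
P(W > t) = e^{−(μ−λ)t} = e^{−1.0065} = 0.365492

Final: 0.365492


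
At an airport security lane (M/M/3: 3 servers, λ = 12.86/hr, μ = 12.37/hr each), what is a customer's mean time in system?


a = 1.0396; ρ = 0.3465; P₀ = 0.348847
Lq = P₀·a^c·ρ/(c!(1−ρ)²) = 0.05302
Wq = Lq/λ = 0.05302/12.86 = 0.004123 hr
W = Wq + 1/μ = 0.004123 + 0.08084 = 0.08496 hr

Final: 0.08496 hr


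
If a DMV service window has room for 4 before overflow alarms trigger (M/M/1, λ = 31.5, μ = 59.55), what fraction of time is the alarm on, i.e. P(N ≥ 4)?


ρ = 31.5/59.55 = 0.5290
P(N ≥ n) = ρ^n = 0.5290^4 = 0.078292

Final: 0.078292


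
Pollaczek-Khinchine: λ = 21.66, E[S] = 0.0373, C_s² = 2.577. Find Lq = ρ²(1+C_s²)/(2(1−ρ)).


ρ = λ·E[S] = 21.66·0.0373 = 0.8079
Lq = ρ²(1+C_s²)/(2(1−ρ)) = 0.6527·(1+2.577)/(2·0.1921)
= 0.6527·3.5770/0.3842 = 6.07767

Final: 6.07767


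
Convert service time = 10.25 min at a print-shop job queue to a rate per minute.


μ = 1/(service time) in consistent units.
1 minute = 1 min, so μ = 1/10.25 = 0.09756 per minute

Final: 0.09756 /min


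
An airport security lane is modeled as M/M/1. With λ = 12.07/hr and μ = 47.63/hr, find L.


ρ = λ/μ = 12.07/47.63 = 0.2534
L = ρ/(1−ρ) = 0.2534/(1 − 0.2534) = 0.2534/0.7466 = 0.3394

Final: 0.3394


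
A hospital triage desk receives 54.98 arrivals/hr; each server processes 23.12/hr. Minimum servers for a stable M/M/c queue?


Stability requires cμ > λ ⇔ c > λ/μ.
λ/μ = 54.98/23.12 = 2.3780
Minimum integer c = ⌊2.3780⌋ + 1 = 3
Check: 3·23.12 = 69.36 > 54.98, while 2·23.12 = 46.24 ≤ 54.98

Final: 3 servers


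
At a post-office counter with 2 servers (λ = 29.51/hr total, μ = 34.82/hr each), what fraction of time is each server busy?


ρ = λ/(cμ) = 29.51/(2·34.82) = 29.51/69.64 = 0.4238

Final: 0.4238


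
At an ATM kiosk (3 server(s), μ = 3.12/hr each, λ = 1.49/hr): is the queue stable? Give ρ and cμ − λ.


Total capacity cμ = 3·3.12 = 9.36/hr
ρ = λ/(cμ) = 1.49/9.36 = 0.1592
Stable ⇔ ρ < 1: YES
Spare capacity = cμ − λ = 9.36 − 1.49 = 7.87/hr

Final: ρ = 0.1592; stable; margin = 7.87/hr


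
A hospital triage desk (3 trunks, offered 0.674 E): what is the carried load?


B(3,0.674) = 0.026140 (Erlang-B)
Carried load = a(1 − B) = 0.674·(1 − 0.026140) = 0.674·0.973860 = 0.6564 E

Final: 0.6564 Erlangs


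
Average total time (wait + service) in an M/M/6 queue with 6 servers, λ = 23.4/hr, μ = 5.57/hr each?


a = 4.2011; ρ = 0.7002; P₀ = 0.013204
Lq = P₀·a^c·ρ/(c!(1−ρ)²) = 0.78529
Wq = Lq/λ = 0.78529/23.4 = 0.03356 hr
W = Wq + 1/μ = 0.03356 + 0.17953 = 0.21309 hr

Final: 0.21309 hr


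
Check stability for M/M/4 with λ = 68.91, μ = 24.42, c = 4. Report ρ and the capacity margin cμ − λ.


Total capacity cμ = 4·24.42 = 97.68/hr
ρ = λ/(cμ) = 68.91/97.68 = 0.7055
Stable ⇔ ρ < 1: YES
Spare capacity = cμ − λ = 97.68 − 68.91 = 28.77/hr

Final: ρ = 0.7055; stable; margin = 28.77/hr


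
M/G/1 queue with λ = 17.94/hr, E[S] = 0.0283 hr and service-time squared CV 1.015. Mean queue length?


ρ = λ·E[S] = 17.94·0.0283 = 0.5077
Lq = ρ²(1+C_s²)/(2(1−ρ)) = 0.2578·(1+1.015)/(2·0.4923)
= 0.2578·2.0150/0.9846 = 0.52751

Final: 0.52751


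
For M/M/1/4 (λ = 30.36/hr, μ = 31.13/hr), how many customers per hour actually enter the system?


ρ = 0.9753; P_K = (1−ρ)ρ^4/(1−ρ^5) = 0.190109
λ_eff = λ(1 − P_K) = 30.36·(1 − 0.190109) = 30.36·0.809891 = 24.5883 /hr

Final: 24.5883 /hr


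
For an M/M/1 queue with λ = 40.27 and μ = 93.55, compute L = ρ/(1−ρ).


ρ = λ/μ = 40.27/93.55 = 0.4305
L = ρ/(1−ρ) = 0.4305/(1 − 0.4305) = 0.4305/0.5695 = 0.7558

Final: 0.7558


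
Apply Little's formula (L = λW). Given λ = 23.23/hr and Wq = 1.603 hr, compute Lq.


Lq = λWq = 23.23·1.603 = 37.2377

Final: 37.2377


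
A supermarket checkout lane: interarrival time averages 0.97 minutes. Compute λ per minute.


λ = 1/(interarrival time) in consistent units.
1 minute = 1 min, so λ = 1/0.97 = 1.0309 per minute

Final: 1.0309 /min


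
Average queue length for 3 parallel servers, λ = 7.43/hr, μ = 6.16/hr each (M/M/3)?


a = λ/μ = 1.2062; ρ = a/3 = 0.4021
P₀ = 0.292166
Lq = P₀·a^c·ρ / (c!·(1−ρ)²) = 0.292166·1.75479·0.4021/(6·0.35754)
= 0.09609

Final: 0.09609


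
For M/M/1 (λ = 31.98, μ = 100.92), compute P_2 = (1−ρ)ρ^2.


ρ = 31.98/100.92 = 0.3169
P_n = (1−ρ)·ρ^n = (1 − 0.3169)·0.3169^2 = 0.6831·0.100416 = 0.068596

Final: 0.068596


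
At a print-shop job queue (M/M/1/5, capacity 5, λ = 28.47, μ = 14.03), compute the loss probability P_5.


ρ = λ/μ = 28.47/14.03 = 2.0292
P_K = (1−ρ)ρ^K/(1−ρ^(K+1)) = (-1.0292·34.407172)/(1 − 69.819828)
= -35.412656/-68.819828 = 0.514571

Final: 0.514571


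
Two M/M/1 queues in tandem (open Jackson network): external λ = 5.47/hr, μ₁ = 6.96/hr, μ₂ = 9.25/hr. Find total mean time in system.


Each node sees arrival rate λ = 5.47/hr (tandem ⇒ throughput preserved).
W₁ = 1/(μ₁−λ) = 1/(6.96−5.47) = 0.67114 hr
W₂ = 1/(μ₂−λ) = 1/(9.25−5.47) = 0.26455 hr
W_total = W₁ + W₂ = 0.67114 + 0.26455 = 0.93569 hr

Final: 0.93569 hr


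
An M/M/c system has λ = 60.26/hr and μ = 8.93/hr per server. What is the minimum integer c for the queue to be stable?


Stability requires cμ > λ ⇔ c > λ/μ.
λ/μ = 60.26/8.93 = 6.7480
Minimum integer c = ⌊6.7480⌋ + 1 = 7
Check: 7·8.93 = 62.51 > 60.26, while 6·8.93 = 53.58 ≤ 60.26

Final: 7 servers


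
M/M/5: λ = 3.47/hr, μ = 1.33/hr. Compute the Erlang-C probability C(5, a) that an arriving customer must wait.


a = λ/μ = 2.6090; ρ = a/5 = 0.5218
P₀ = 0.071379 (from M/M/c formula)
C(c,a) = [a^c/(c!(1−ρ))]·P₀ = [120.88966/(120·0.4782)]·0.071379
= 2.10670·0.071379 = 0.150373

Final: 0.150373


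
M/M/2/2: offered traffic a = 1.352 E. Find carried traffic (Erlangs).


B(2,1.352) = 0.279842 (Erlang-B)
Carried load = a(1 − B) = 1.352·(1 − 0.279842) = 1.352·0.720158 = 0.9737 E

Final: 0.9737 Erlangs


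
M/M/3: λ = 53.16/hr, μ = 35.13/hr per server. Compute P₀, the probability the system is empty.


a = λ/μ = 53.16/35.13 = 1.5132; ρ = a/c = 0.5044
Σ_{k=0}^{2} a^k/k! (terms k=0..2) = 1.00000 + 1.51324 + 1.14494 = 3.65818
Tail: a^3/(3!(1−ρ)) = 3.46514/(6·0.4956) = 1.16533
P₀ = 1/(3.65818 + 1.16533) = 1/4.82351 = 0.207318

Final: 0.207318


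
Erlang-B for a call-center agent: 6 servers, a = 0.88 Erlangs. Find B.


B(c,a) = (a^c/c!) / Σ_{k=0}^{c} a^k/k!
a^6/6! = 0.0006450
Σ terms (k=0..6): 1.00000 + 0.88000 + 0.38720 + 0.11358 + 0.02499 + 0.004398 + 0.0006450 = 2.410809
B = 0.0006450/2.410809 = 0.0002675

Final: 0.0002675


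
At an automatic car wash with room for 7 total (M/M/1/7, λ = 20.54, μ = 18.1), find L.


ρ = 20.54/18.1 = 1.1348
L = ρ[1 − (K+1)ρ^K + Kρ^(K+1)] / [(1−ρ)(1−ρ^(K+1))]
Numerator: 1.1348·(1 − 8·2.423556 + 7·2.750267) = 0.979819
Denominator: (-0.1348)·(-1.750267) = 0.235948
L = 0.979819/0.235948 = 4.1527

Final: 4.1527


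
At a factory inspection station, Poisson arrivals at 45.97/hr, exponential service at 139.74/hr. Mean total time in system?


W = 1/(μ−λ) = 1/(139.74 − 45.97) = 1/93.77 = 0.01066 hr

Final: 0.01066 hr


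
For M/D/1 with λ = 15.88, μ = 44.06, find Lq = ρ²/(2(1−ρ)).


ρ = 15.88/44.06 = 0.3604
M/D/1: Lq = ρ²/(2(1−ρ)) = 0.1299/(2·0.6396) = 0.10155

Final: 0.10155


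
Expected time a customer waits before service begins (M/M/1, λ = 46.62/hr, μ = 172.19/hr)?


ρ = 46.62/172.19 = 0.2707
Wq = ρ/(μ−λ) = 0.2707/(172.19 − 46.62) = 0.2707/125.57 = 0.002156 hr

Final: 0.002156 hr


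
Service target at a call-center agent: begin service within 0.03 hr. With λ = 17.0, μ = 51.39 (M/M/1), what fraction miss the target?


ρ = 17.0/51.39 = 0.3308
P(Wq > t) = ρ·e^{−(μ−λ)t} = 0.3308·e^{−1.0317}
= 0.3308·0.356401 = 0.117899

Final: 0.117899


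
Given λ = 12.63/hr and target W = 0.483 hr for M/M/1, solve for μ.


W = 1/(μ−λ) ⇒ μ − λ = 1/W = 1/0.483 = 2.0704
μ = λ + 1/W = 12.63 + 2.0704 = 14.7004 per hr

Final: 14.7004 /hr


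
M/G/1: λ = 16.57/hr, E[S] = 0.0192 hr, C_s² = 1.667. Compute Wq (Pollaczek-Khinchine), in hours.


ρ = λ·E[S] = 16.57·0.0192 = 0.3181
E[S²] = E[S]²(1+C_s²) = 0.0192²·(1+1.667) = 0.0009832
Wq = λ·E[S²]/(2(1−ρ)) = 16.57·0.0009832/(2·0.6819) = 0.01195 hr

Final: 0.01195 hr


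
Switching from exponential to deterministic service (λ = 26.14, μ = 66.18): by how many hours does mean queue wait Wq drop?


ρ = 26.14/66.18 = 0.3950
Wq(M/M/1) = ρ/(μ−λ) = 0.3950/40.04 = 0.009865 hr
Wq(M/D/1) = ρ/(2(μ−λ)) = 0.004932 hr
Savings = 0.009865 − 0.004932 = 0.004932 hr

Final: 0.004932 hr


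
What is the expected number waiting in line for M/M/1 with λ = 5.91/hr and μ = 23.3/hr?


ρ = 5.91/23.3 = 0.2536
Lq = ρ²/(1−ρ) = 0.06434/0.7464 = 0.08620

Final: 0.08620


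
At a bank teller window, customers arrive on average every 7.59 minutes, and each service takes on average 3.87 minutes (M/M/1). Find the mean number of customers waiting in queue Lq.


λ = 60/7.59 = 7.9051 /hr
μ = 60/3.87 = 15.5039 /hr
ρ = λ/μ = 7.9051/15.5039 = 0.5099
Lq = ρ²/(1−ρ) = 0.2600/0.4901 = 0.5304

Final: 0.5304


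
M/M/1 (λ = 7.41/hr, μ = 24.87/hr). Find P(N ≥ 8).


ρ = 7.41/24.87 = 0.2979
P(N ≥ n) = ρ^n = 0.2979^8 = 0.00006211

Final: 0.00006211


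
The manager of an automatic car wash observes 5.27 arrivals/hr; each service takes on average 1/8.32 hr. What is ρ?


ρ = λ/μ = 5.27/8.32 = 0.6334

Final: 0.6334


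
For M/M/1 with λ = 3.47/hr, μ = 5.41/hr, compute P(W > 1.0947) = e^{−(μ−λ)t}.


W ~ Exponential(μ−λ) for M/M/1.
μ − λ = 5.41 − 3.47 = 1.9400
P(W > t) = e^{−(μ−λ)t} = e^{−2.1237} = 0.119586

Final: 0.119586


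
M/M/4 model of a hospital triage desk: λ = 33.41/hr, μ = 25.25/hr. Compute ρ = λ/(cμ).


ρ = λ/(cμ) = 33.41/(4·25.25) = 33.41/101.00 = 0.3308

Final: 0.3308


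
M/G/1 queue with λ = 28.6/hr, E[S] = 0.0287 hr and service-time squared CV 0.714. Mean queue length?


ρ = λ·E[S] = 28.6·0.0287 = 0.8208
Lq = ρ²(1+C_s²)/(2(1−ρ)) = 0.6737·(1+0.714)/(2·0.1792)
= 0.6737·1.7140/0.3584 = 3.22246

Final: 3.22246


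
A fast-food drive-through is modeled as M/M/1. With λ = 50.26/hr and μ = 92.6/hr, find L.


ρ = λ/μ = 50.26/92.6 = 0.5428
L = ρ/(1−ρ) = 0.5428/(1 − 0.5428) = 0.5428/0.4572 = 1.1871

Final: 1.1871


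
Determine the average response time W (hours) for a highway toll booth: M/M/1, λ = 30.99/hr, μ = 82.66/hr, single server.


W = 1/(μ−λ) = 1/(82.66 − 30.99) = 1/51.67 = 0.01935 hr

Final: 0.01935 hr
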